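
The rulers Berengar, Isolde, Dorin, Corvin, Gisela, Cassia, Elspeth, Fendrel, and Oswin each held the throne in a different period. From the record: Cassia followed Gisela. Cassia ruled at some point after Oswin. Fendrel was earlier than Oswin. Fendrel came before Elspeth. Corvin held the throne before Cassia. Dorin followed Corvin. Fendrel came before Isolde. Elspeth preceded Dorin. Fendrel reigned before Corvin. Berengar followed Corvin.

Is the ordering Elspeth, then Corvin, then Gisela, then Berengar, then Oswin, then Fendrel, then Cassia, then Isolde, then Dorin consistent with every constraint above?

no

The constraints require Fendrel before Oswin, but in the proposed sequence Oswin appears ahead of Fendrel. That one violation is enough.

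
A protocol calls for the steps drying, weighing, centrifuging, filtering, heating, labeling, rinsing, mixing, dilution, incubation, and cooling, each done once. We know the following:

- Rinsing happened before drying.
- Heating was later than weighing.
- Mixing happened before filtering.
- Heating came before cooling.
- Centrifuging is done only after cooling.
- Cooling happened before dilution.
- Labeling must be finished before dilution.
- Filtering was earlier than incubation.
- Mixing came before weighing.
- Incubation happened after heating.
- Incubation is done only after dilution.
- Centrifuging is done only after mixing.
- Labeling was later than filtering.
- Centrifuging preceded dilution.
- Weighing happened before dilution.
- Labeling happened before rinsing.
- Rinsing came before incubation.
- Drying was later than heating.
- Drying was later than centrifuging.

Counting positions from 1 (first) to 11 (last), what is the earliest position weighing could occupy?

Mixing must come before weighing — 1 forced predecessor.
Nothing else is forced ahead of weighing, so its earliest slot is position 1 + 1 = 2.

2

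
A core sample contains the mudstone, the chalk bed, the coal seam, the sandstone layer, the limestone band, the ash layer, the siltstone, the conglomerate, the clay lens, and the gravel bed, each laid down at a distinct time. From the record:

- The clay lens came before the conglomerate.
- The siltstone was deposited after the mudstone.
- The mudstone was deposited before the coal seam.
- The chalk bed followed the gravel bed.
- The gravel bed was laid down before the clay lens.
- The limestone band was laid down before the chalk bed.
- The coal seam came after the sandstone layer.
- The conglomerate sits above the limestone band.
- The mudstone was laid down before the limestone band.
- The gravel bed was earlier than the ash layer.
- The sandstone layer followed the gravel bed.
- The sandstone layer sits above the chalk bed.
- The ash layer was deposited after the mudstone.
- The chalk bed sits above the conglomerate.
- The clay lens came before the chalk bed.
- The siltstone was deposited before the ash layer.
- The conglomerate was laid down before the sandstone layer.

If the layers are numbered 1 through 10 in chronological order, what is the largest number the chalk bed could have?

The chalk bed must come before the coal seam and the sandstone layer — 2 layers forced after it.
Everything else can be placed before the chalk bed in some valid order, so the chalk bed can sit as late as position 10 − 2 = 8.

8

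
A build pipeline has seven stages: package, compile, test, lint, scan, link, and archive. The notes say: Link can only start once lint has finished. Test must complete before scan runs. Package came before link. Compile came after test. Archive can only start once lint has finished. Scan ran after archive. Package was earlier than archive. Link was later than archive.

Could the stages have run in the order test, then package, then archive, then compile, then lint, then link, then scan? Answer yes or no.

The constraints require lint before archive, but in the proposed sequence archive appears ahead of lint. That one violation is enough.

no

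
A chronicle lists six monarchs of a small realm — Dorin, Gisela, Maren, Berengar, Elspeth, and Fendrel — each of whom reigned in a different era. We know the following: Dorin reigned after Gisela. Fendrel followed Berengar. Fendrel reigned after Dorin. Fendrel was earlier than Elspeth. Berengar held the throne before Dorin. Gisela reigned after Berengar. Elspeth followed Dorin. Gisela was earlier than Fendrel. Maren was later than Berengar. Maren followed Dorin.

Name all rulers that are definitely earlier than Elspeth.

Berengar, Dorin, Fendrel, Gisela

Directly stated before Elspeth: Dorin and Fendrel.
Berengar reaches Elspeth via Berengar → Fendrel → Elspeth.
Gisela reaches Elspeth via Gisela → Dorin → Elspeth.
No chain forces Maren ahead of Elspeth.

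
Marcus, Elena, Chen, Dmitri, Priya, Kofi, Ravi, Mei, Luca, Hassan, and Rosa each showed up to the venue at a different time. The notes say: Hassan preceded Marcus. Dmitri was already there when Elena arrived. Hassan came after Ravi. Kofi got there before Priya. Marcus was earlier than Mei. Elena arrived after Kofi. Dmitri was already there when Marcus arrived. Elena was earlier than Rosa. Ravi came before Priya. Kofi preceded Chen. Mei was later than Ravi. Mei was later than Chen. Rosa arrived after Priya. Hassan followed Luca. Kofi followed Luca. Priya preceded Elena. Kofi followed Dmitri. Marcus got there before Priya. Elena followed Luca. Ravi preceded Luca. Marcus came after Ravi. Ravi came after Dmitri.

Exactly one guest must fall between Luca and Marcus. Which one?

Hassan

Tracing the constraints gives Luca → Hassan → Marcus, so Hassan sits after Luca and before Marcus.
No other guest is forced both after Luca and before Marcus.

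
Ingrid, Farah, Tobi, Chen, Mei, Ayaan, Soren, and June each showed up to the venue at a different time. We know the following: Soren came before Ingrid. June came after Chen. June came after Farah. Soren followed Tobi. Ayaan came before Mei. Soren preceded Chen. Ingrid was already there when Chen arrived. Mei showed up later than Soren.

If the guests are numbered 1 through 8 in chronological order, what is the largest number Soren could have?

4

Soren must come before Chen, Ingrid, June, and Mei — 4 guests forced after them.
Everything else can be placed before Soren in some valid order, so Soren can sit as late as position 8 − 4 = 4.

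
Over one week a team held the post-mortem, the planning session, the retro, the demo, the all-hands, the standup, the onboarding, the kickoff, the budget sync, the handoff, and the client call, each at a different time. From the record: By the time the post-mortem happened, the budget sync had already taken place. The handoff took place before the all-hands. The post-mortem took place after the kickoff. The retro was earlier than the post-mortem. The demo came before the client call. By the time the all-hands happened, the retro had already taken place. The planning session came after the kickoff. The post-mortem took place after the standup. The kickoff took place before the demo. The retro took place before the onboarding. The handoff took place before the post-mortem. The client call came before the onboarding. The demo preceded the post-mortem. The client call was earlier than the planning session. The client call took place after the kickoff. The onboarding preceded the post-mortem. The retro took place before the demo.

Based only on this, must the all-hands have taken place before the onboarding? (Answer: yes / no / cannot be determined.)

cannot be determined

No chain of stated constraints runs from the all-hands to the onboarding, and none runs from the onboarding to the all-hands either.
So the relative order of the all-hands and the onboarding is not fixed by the given facts.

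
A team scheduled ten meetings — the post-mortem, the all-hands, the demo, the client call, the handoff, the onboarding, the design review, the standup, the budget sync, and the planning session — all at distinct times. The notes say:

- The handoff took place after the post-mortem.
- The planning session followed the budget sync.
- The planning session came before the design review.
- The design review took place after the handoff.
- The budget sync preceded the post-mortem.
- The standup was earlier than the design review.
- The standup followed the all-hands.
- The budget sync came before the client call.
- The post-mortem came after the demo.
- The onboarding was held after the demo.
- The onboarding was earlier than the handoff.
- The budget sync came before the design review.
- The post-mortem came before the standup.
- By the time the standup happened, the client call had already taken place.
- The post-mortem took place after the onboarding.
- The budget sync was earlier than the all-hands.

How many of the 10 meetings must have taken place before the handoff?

Directly stated before the handoff: the onboarding and the post-mortem.
The budget sync reaches the handoff via the budget sync → the post-mortem → the handoff.
The demo reaches the handoff via the demo → the post-mortem → the handoff.
No chain forces the all-hands (or any of the others) ahead of the handoff.
That's the budget sync, the demo, the onboarding, and the post-mortem — 4 in all.

4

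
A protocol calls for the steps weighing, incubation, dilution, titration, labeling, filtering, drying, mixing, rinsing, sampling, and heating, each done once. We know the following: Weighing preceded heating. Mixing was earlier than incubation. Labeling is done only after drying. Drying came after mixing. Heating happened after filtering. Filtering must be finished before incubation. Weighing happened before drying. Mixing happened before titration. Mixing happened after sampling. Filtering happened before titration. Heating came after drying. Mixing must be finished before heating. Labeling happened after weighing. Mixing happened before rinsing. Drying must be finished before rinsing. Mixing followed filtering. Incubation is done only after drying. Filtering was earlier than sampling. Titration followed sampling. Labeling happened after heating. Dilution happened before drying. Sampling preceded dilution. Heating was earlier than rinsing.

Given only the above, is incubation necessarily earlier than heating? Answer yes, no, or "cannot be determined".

No chain of stated constraints runs from incubation to heating, and none runs from heating to incubation either.
So the relative order of incubation and heating is not fixed by the given facts.

cannot be determined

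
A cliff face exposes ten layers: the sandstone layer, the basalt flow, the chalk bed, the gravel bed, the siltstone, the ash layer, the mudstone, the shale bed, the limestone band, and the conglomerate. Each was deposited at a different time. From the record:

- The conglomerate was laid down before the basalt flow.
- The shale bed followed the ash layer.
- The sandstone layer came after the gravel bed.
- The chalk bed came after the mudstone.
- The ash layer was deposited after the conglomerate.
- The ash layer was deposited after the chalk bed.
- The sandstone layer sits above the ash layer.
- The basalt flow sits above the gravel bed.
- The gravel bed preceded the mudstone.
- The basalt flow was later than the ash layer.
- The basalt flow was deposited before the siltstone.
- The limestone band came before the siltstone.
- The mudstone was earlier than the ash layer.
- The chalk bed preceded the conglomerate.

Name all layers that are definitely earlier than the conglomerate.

the chalk bed, the gravel bed, the mudstone

Directly stated before the conglomerate: the chalk bed.
The gravel bed reaches the conglomerate via the gravel bed → the mudstone → the chalk bed → the conglomerate.
The mudstone reaches the conglomerate via the mudstone → the chalk bed → the conglomerate.
No chain forces the limestone band (or any of the others) ahead of the conglomerate.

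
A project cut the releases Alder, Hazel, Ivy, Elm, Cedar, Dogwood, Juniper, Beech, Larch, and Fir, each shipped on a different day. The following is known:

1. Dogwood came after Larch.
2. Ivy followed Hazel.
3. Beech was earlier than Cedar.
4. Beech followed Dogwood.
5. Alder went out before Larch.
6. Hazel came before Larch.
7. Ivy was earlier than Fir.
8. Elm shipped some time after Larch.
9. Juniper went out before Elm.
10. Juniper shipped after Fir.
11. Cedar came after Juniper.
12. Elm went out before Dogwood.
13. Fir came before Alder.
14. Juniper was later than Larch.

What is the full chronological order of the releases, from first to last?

Hazel, Ivy, Fir, Alder, Larch, Juniper, Elm, Dogwood, Beech, Cedar

The constraints fix every adjacent pair, so only one ordering works:
Hazel → Ivy → Fir → Alder → Larch → Juniper → Elm → Dogwood → Beech → Cedar.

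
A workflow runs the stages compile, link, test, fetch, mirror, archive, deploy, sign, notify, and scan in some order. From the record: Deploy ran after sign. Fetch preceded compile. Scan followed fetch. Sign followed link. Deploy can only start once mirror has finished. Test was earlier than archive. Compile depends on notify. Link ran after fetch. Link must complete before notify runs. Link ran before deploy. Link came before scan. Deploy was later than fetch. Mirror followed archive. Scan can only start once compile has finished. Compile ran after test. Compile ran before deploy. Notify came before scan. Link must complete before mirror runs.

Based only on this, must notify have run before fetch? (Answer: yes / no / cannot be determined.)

no

Tracing the constraints gives fetch → link → notify, so fetch must come before notify.
That means notify cannot be before fetch.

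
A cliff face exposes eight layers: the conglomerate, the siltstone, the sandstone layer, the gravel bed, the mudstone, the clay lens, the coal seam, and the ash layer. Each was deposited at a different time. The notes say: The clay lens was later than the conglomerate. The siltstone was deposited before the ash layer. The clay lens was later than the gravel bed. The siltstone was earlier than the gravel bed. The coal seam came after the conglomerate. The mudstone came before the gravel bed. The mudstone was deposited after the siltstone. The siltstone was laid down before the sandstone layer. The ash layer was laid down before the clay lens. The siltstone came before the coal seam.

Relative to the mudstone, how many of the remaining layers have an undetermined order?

4

Forced before the mudstone: the siltstone; forced after the mudstone: the clay lens and the gravel bed.
That leaves the ash layer, the coal seam, the conglomerate, and the sandstone layer with no forced order relative to the mudstone — 4.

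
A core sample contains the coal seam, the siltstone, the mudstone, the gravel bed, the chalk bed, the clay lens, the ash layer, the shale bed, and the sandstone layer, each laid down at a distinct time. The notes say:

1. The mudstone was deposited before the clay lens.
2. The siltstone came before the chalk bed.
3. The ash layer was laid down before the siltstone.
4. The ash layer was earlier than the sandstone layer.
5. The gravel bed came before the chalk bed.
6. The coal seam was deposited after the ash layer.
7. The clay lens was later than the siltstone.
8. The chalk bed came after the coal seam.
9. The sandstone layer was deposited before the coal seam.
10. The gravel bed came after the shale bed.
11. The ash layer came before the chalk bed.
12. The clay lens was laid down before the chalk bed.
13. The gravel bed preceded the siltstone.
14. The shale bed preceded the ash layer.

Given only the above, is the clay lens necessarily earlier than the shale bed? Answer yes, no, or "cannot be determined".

no

Tracing the constraints gives the shale bed → the gravel bed → the siltstone → the clay lens, so the shale bed must come before the clay lens.
That means the clay lens cannot be before the shale bed.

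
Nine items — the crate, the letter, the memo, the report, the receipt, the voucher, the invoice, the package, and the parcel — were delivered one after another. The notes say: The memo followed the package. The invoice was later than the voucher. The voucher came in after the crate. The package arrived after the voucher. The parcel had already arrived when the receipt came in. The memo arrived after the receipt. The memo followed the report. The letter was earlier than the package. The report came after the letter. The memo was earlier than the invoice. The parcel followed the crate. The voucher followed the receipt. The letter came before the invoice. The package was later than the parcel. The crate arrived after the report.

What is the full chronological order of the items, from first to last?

the letter, the report, the crate, the parcel, the receipt, the voucher, the package, the memo, the invoice

The constraints fix every adjacent pair, so only one ordering works:
the letter → the report → the crate → the parcel → the receipt → the voucher → the package → the memo → the invoice.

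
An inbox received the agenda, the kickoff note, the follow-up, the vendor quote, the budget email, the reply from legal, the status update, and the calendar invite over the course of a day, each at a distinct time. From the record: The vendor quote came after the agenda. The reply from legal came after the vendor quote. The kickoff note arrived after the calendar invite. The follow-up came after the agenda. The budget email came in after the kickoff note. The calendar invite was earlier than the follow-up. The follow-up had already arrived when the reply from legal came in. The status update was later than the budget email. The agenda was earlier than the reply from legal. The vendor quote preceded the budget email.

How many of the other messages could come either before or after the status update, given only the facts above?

Forced before the status update: the agenda, the budget email, the calendar invite, the kickoff note, and the vendor quote.
That leaves the follow-up and the reply from legal with no forced order relative to the status update — 2.

2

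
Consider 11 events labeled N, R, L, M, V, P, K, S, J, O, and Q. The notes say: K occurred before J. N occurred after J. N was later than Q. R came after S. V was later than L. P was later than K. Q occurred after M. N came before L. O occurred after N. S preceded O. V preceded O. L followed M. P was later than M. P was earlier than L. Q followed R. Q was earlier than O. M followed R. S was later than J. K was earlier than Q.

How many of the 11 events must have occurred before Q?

Directly stated before Q: K, M, and R.
J reaches Q via J → S → R → Q.
S reaches Q via S → R → Q.
That's J, K, M, R, and S — 5 in all.

5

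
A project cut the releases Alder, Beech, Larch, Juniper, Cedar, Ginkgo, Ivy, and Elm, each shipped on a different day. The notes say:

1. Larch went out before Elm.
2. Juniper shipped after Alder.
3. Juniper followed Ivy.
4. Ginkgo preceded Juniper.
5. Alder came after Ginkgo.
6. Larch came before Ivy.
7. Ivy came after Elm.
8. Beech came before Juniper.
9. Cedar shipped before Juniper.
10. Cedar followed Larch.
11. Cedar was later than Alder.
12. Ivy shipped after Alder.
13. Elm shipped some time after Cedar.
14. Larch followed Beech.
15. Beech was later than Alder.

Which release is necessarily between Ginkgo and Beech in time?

Alder

Tracing the constraints gives Ginkgo → Alder → Beech, so Alder sits after Ginkgo and before Beech.
No other release is forced both after Ginkgo and before Beech.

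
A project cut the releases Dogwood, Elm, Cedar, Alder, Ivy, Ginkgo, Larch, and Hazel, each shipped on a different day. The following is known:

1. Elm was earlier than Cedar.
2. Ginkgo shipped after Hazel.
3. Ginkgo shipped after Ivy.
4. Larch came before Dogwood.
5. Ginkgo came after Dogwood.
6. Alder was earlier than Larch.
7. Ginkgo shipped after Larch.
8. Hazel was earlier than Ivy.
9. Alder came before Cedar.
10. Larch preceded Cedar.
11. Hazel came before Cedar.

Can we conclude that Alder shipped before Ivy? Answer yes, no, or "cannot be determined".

No chain of stated constraints runs from Alder to Ivy, and none runs from Ivy to Alder either.
So the relative order of Alder and Ivy is not fixed by the given facts.

cannot be determined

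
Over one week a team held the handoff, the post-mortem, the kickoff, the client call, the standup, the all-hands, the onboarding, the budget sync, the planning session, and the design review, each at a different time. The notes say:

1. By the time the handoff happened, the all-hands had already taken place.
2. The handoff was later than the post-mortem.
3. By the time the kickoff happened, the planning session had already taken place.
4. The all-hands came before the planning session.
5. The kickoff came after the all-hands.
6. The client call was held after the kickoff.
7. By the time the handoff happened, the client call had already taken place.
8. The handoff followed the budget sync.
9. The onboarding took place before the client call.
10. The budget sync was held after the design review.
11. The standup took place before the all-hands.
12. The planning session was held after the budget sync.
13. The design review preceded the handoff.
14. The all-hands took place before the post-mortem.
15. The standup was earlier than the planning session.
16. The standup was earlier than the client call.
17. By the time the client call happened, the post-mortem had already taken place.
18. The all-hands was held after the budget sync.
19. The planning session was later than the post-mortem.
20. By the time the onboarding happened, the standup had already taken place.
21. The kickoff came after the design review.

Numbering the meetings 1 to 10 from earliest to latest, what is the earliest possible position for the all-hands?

4

The budget sync, the design review, and the standup must all come before the all-hands — 3 forced predecessors.
Nothing else is forced ahead of the all-hands, so its earliest slot is position 3 + 1 = 4.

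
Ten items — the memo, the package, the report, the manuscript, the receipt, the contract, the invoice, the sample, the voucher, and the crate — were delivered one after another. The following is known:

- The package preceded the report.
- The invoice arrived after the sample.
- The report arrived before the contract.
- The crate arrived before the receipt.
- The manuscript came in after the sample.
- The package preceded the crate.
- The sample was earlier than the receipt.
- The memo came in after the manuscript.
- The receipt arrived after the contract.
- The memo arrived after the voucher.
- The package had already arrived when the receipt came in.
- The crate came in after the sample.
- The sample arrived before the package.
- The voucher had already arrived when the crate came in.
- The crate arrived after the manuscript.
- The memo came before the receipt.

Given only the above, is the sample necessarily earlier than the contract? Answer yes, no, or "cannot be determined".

Chain the constraints: the sample → the package → the report → the contract. Each link is directly stated, so the sample comes before the contract.

yes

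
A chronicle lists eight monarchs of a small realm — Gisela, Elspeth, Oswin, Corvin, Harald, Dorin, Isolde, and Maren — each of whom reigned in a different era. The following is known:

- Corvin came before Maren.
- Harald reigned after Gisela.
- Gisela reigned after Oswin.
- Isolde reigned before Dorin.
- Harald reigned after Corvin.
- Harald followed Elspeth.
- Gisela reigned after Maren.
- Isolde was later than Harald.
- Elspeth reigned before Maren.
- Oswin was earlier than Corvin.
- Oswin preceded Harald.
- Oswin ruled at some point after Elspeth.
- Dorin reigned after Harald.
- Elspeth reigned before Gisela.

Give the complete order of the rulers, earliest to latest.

Elspeth, Oswin, Corvin, Maren, Gisela, Harald, Isolde, Dorin

The constraints fix every adjacent pair, so only one ordering works:
Elspeth → Oswin → Corvin → Maren → Gisela → Harald → Isolde → Dorin.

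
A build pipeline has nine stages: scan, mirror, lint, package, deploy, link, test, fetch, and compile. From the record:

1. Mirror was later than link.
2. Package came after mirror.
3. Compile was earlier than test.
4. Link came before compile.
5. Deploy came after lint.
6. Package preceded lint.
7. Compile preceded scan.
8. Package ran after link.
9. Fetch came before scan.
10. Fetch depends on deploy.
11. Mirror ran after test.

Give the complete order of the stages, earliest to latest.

The constraints fix every adjacent pair, so only one ordering works:
link → compile → test → mirror → package → lint → deploy → fetch → scan.

link, compile, test, mirror, package, lint, deploy, fetch, scan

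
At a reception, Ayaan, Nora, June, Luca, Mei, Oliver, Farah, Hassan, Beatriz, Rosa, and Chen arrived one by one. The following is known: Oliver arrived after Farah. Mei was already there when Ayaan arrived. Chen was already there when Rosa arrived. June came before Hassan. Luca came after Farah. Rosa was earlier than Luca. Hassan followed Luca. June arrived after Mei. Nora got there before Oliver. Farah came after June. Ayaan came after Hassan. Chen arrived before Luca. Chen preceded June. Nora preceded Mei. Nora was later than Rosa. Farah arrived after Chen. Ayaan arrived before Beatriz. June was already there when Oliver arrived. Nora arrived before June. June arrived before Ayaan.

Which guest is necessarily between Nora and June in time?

Tracing the constraints gives Nora → Mei → June, so Mei sits after Nora and before June.
No other guest is forced both after Nora and before June.

Mei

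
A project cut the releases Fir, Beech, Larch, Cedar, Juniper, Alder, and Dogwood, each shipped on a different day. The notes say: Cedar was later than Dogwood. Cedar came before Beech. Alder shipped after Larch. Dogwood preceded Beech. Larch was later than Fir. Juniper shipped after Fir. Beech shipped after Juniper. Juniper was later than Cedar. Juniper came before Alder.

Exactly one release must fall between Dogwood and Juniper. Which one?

Tracing the constraints gives Dogwood → Cedar → Juniper, so Cedar sits after Dogwood and before Juniper.
No other release is forced both after Dogwood and before Juniper.

Cedar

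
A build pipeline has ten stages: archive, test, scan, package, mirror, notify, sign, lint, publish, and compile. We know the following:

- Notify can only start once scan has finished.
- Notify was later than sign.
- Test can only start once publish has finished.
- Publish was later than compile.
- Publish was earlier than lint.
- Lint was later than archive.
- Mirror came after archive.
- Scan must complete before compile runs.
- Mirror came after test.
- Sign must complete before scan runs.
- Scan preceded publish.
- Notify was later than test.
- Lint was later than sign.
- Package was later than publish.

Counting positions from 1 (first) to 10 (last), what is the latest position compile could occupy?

4

Compile must come before lint, mirror, notify, package, publish, and test — 6 stages forced after it.
Everything else can be placed before compile in some valid order, so compile can sit as late as position 10 − 6 = 4.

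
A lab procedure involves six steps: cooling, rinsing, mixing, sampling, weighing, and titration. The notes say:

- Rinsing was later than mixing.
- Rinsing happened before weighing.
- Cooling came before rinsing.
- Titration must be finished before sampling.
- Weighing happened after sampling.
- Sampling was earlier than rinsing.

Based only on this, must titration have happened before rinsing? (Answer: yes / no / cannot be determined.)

Chain the constraints: titration → sampling → rinsing. Each link is directly stated, so titration comes before rinsing.

yes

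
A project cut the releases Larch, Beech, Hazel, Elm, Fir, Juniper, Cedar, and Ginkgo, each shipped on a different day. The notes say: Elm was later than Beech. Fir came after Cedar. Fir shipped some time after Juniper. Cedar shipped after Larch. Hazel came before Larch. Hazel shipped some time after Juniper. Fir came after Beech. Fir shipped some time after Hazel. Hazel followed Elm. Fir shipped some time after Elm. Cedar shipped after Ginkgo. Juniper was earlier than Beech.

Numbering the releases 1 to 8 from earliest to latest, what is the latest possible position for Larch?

Larch must come before Cedar and Fir — 2 releases forced after it.
Everything else can be placed before Larch in some valid order, so Larch can sit as late as position 8 − 2 = 6.

6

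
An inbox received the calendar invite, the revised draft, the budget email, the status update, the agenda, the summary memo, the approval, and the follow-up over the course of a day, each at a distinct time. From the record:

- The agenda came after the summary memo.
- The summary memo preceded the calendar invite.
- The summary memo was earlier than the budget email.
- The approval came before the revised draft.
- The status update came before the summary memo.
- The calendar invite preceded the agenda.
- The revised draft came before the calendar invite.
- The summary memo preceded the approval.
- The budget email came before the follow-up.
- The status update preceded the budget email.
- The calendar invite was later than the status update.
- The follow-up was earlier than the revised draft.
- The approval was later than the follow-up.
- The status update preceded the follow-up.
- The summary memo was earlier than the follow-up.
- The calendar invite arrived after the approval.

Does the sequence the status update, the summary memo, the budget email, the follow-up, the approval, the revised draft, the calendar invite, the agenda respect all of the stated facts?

yes

Check each stated constraint against the proposed order — e.g. the status update is ahead of the calendar invite; the summary memo is ahead of the agenda. Every pair is in the required order; nothing is violated.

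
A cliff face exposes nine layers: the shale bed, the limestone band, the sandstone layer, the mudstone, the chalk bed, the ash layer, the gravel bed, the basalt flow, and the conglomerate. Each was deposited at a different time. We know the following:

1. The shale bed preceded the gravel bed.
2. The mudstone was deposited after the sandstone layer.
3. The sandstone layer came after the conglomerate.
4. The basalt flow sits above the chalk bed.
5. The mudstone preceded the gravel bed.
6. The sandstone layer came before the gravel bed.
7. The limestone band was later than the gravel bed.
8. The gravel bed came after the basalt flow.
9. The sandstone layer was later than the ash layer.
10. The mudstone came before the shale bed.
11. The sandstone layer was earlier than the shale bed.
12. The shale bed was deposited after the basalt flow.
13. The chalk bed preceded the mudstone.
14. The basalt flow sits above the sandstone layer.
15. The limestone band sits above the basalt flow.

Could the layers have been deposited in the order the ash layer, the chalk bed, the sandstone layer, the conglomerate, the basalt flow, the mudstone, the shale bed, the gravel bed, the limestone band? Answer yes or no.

The constraints require the conglomerate before the sandstone layer, but in the proposed sequence the sandstone layer appears ahead of the conglomerate. That one violation is enough.

no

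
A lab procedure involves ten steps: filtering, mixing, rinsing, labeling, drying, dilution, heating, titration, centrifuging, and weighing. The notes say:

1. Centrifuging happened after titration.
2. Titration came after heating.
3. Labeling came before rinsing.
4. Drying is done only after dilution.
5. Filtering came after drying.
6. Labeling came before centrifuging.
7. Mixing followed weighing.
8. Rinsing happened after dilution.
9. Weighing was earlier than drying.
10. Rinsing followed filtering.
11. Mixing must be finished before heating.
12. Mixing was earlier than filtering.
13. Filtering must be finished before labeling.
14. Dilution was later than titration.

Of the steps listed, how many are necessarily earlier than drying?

Directly stated before drying: dilution and weighing.
Heating reaches drying via heating → titration → dilution → drying.
Mixing reaches drying via mixing → heating → titration → dilution → drying.
Titration reaches drying via titration → dilution → drying.
That's dilution, heating, mixing, titration, and weighing — 5 in all.

5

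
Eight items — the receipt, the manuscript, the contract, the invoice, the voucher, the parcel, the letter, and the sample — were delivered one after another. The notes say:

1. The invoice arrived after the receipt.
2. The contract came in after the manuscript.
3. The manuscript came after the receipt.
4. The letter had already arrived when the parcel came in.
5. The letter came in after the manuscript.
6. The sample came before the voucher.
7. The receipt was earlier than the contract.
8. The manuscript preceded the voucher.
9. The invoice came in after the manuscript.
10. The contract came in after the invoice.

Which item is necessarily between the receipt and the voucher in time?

Tracing the constraints gives the receipt → the manuscript → the voucher, so the manuscript sits after the receipt and before the voucher.
No other item is forced both after the receipt and before the voucher.

the manuscript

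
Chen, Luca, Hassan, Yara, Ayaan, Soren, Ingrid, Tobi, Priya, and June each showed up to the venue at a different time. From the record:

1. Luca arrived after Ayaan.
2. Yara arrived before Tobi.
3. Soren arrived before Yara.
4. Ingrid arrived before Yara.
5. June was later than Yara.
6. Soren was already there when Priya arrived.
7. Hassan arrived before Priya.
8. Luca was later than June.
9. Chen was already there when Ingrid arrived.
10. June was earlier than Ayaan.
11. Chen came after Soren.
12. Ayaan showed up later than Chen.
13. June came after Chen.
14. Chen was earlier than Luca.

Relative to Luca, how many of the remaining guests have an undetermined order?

3

Forced before Luca: Ayaan, Chen, Ingrid, June, Soren, and Yara.
That leaves Hassan, Priya, and Tobi with no forced order relative to Luca — 3.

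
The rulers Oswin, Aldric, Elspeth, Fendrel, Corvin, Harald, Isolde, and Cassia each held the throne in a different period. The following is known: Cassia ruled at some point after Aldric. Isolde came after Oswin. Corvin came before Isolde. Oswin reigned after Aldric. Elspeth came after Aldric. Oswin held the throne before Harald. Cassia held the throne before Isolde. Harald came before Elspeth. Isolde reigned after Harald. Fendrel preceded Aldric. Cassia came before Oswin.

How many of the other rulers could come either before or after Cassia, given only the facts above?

1

Forced before Cassia: Aldric and Fendrel; forced after Cassia: Elspeth, Harald, Isolde, and Oswin.
That leaves Corvin with no forced order relative to Cassia — 1.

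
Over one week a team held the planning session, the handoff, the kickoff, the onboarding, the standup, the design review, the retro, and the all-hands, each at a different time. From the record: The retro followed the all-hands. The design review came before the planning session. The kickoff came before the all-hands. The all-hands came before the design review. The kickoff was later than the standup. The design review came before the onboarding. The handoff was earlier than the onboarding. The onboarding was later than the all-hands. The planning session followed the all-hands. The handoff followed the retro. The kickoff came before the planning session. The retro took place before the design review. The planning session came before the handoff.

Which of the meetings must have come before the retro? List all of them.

Directly stated before the retro: the all-hands.
The kickoff reaches the retro via the kickoff → the all-hands → the retro.
The standup reaches the retro via the standup → the kickoff → the all-hands → the retro.
No chain forces the planning session (or any of the others) ahead of the retro.

the all-hands, the kickoff, the standup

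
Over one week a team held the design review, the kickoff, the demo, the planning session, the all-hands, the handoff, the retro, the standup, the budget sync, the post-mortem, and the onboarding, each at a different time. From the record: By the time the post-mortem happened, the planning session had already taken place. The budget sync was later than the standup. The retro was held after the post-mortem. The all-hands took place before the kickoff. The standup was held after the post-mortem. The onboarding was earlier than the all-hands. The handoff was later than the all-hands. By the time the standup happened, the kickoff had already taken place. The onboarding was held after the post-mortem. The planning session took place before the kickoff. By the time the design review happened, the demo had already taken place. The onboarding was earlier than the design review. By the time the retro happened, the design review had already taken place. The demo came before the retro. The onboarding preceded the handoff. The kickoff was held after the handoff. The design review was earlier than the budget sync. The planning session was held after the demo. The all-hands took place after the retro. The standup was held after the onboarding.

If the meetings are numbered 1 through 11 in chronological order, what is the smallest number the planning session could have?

2

The demo must come before the planning session — 1 forced predecessor.
Nothing else is forced ahead of the planning session, so its earliest slot is position 1 + 1 = 2.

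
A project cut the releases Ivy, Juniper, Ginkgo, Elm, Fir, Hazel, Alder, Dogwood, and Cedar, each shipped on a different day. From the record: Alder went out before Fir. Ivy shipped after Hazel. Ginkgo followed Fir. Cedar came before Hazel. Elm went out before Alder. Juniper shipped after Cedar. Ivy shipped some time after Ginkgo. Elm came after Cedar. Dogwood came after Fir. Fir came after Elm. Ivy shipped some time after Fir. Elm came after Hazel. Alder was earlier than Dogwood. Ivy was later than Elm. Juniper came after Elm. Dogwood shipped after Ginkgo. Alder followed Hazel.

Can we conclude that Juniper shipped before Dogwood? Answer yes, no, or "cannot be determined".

No chain of stated constraints runs from Juniper to Dogwood, and none runs from Dogwood to Juniper either.
So the relative order of Juniper and Dogwood is not fixed by the given facts.

cannot be determined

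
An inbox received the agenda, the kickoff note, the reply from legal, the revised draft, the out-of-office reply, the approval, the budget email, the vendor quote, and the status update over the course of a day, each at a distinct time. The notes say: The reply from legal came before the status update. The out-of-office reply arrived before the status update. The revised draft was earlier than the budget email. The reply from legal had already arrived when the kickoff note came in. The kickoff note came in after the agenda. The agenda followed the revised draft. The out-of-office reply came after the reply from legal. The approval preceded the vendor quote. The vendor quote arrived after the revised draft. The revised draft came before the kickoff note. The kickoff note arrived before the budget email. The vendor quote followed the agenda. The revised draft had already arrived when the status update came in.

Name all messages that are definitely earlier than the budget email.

Directly stated before the budget email: the kickoff note and the revised draft.
The agenda reaches the budget email via the agenda → the kickoff note → the budget email.
The reply from legal reaches the budget email via the reply from legal → the kickoff note → the budget email.
No chain forces the out-of-office reply (or any of the others) ahead of the budget email.

the agenda, the kickoff note, the reply from legal, the revised draft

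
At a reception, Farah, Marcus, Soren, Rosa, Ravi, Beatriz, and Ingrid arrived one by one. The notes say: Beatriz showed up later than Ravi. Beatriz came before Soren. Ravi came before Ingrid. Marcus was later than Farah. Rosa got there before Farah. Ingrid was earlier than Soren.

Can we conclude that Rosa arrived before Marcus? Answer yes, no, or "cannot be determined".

Chain the constraints: Rosa → Farah → Marcus. Each link is directly stated, so Rosa comes before Marcus.

yes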